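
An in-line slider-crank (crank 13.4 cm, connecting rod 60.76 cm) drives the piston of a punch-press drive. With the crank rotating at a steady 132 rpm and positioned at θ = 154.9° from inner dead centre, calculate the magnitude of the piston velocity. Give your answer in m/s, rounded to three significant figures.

0.628

ω = 2π·132/60 = 13.82 rad/s
For an in-line slider-crank, x = r cosθ + √(L² − r² sin²θ), so v = −rω sinθ·[1 + r cosθ/√(L² − r² sin²θ)].
With r = 0.134 m, L = 0.6076 m, θ = 154.9°: √(L² − r² sin²θ) = 0.60494 m.
v = −0.134·13.82·0.42420·[1 + 0.134·-0.90557/0.60494] = -0.62812 m/s.
|v| = 0.62812 m/s.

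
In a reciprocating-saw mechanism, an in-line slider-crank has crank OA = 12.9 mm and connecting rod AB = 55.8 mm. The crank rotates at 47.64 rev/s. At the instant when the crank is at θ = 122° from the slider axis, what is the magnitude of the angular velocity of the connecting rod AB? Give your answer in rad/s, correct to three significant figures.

37.4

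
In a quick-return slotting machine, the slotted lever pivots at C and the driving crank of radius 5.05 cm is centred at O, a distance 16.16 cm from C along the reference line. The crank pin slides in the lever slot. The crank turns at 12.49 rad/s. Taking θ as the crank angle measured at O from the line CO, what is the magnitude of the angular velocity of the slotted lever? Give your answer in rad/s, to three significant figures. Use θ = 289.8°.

1.94

ω = 12.49 rad/s
Crank pin A relative to C: A = (d + r cosθ, r sinθ); lever angle φ = atan2(r sinθ, d + r cosθ).
Differentiating tanφ: φ̇ = rω(d cosθ + r)/(d² + r² + 2dr cosθ).
d² + r² + 2dr cosθ = |CA|² = 0.0341936 m²;  d cosθ + r = +0.10524 m.
|ω_lever| = |0.0505·12.49·+0.10524| / 0.0341936 = 1.9413 rad/s.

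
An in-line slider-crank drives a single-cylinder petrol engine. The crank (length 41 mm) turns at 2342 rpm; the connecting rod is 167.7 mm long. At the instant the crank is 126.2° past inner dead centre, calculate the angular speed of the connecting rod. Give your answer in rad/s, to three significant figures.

ω = 245.3 rad/s (converted from 2342 rpm).
The rod makes angle φ with the slider axis where L sinφ = r sinθ; differentiating, L cosφ·φ̇ = r ω cosθ.
L cosφ = √(L² − r² sin²θ) = 0.1644 m.
|ω_rod| = r ω |cosθ| / √(L² − r² sin²θ) = 0.041·245.3·0.59061/0.1644 = 36.123 rad/s.

36.1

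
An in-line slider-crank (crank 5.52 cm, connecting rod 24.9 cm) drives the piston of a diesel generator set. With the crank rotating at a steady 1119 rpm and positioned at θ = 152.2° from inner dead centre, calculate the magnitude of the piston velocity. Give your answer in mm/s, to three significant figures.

ω = 2π·1119/60 = 117.2 rad/s
For an in-line slider-crank, x = r cosθ + √(L² − r² sin²θ), so v = −rω sinθ·[1 + r cosθ/√(L² − r² sin²θ)].
With r = 0.0552 m, L = 0.249 m, θ = 152.2°: √(L² − r² sin²θ) = 0.24767 m.
v = −0.0552·117.2·0.46639·[1 + 0.0552·-0.88458/0.24767] = -2.422 m/s.
|v| = 2.422 m/s = 2422 mm/s.

2420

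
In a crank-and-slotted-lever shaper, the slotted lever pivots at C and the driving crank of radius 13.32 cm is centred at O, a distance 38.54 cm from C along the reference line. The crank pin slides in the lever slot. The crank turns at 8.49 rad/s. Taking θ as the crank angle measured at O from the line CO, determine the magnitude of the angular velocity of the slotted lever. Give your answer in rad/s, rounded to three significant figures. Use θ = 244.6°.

0.297

ω = 8.49 rad/s
Crank pin A relative to C: A = (d + r cosθ, r sinθ); lever angle φ = atan2(r sinθ, d + r cosθ).
Differentiating tanφ: φ̇ = rω(d cosθ + r)/(d² + r² + 2dr cosθ).
d² + r² + 2dr cosθ = |CA|² = 0.122236 m²;  d cosθ + r = -0.032112 m.
|ω_lever| = |0.1332·8.49·-0.032112| / 0.122236 = 0.29708 rad/s.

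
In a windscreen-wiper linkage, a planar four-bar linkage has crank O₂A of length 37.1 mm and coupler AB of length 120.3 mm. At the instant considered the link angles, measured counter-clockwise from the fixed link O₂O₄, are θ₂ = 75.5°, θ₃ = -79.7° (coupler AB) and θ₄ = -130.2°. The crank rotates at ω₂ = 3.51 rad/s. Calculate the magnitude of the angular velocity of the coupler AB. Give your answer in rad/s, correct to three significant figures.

ω₂ = 3.51 rad/s
Differentiating the loop-closure r₂e^{iθ₂}+r₃e^{iθ₃}=r₁+r₄e^{iθ₄} gives r₂ω₂e^{iθ₂}+r₃ω₃e^{iθ₃}=r₄ω₄e^{iθ₄}.
Eliminating the other unknown: ω₃ = r₂ω₂ sin(θ₄−θ₂) / [r₃ sin(θ₃−θ₄)].
Numerator sine = +0.43366; denominator sine = +0.77162.
Result = 0.0371·3.51·(+0.43366) / (0.1203·(+0.77162)) = +0.60836 rad/s; magnitude 0.60836 rad/s.

0.608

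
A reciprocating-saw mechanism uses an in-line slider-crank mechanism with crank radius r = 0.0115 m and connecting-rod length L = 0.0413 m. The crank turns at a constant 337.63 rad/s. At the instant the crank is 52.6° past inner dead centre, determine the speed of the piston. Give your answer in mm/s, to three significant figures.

ω = 337.6 rad/s
For an in-line slider-crank, x = r cosθ + √(L² − r² sin²θ), so v = −rω sinθ·[1 + r cosθ/√(L² − r² sin²θ)].
With r = 0.0115 m, L = 0.0413 m, θ = 52.6°: √(L² − r² sin²θ) = 0.040277 m.
v = −0.0115·337.6·0.79441·[1 + 0.0115·0.60738/0.040277] = -3.6194 m/s.
|v| = 3.6194 m/s = 3619.4 mm/s.

3620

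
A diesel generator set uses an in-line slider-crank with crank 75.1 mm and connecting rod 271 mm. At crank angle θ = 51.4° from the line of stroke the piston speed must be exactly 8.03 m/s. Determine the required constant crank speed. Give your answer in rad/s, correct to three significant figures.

116

For an in-line slider-crank, |v_piston| = rω|sinθ|·[1 + r cosθ/√(L² − r² sin²θ)].
With r = 0.0751 m, L = 0.271 m, θ = 51.4°: the bracketed kinematic factor |dx/dθ| = 0.069086 m.
ω = v/|dx/dθ| = 8.03/0.069086 = 116.23 rad/s.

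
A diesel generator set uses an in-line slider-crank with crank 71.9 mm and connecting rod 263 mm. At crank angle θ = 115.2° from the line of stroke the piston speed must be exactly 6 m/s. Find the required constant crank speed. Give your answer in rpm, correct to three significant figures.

For an in-line slider-crank, |v_piston| = rω|sinθ|·[1 + r cosθ/√(L² − r² sin²θ)].
With r = 0.0719 m, L = 0.263 m, θ = 115.2°: the bracketed kinematic factor |dx/dθ| = 0.057241 m.
ω = v/|dx/dθ| = 6/0.057241 = 104.82 rad/s.
N = 60ω/(2π) = 1000.9 rpm.

1000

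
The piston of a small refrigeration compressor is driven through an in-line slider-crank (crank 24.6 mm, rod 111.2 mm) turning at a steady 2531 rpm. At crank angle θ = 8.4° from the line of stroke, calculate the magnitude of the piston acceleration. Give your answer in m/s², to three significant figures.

ω = 2π·2531/60 = 265 rad/s
x(θ) = r cosθ + √(L² − r² sin²θ); with ω constant, a = ω²·d²x/dθ².
d²x/dθ² = −r cosθ − r²(cos2θ)/√u − r⁴ sin²2θ/(4u^{3/2}),  u = L² − r² sin²θ = 0.0123525 m².
Substituting r = 0.0246 m, L = 0.1112 m, θ = 8.4°: d²x/dθ² = -0.029554 m.
a = ω²·d²x/dθ² = (265)²·(-0.029554) = -2076.2 m/s²;  |a| = 2076.2 m/s².

2080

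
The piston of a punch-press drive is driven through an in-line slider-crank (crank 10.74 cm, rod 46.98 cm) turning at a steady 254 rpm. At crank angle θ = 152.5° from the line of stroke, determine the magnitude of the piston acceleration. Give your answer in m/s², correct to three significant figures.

57.2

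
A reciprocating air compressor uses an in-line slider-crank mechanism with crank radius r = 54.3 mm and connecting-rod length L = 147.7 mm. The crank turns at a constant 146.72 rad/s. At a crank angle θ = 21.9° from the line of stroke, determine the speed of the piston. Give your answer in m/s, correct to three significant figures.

3.99

ω = 146.7 rad/s
For an in-line slider-crank, x = r cosθ + √(L² − r² sin²θ), so v = −rω sinθ·[1 + r cosθ/√(L² − r² sin²θ)].
With r = 0.0543 m, L = 0.1477 m, θ = 21.9°: √(L² − r² sin²θ) = 0.1463 m.
v = −0.0543·146.7·0.37299·[1 + 0.0543·0.92784/0.1463] = -3.9948 m/s.
|v| = 3.9948 m/s.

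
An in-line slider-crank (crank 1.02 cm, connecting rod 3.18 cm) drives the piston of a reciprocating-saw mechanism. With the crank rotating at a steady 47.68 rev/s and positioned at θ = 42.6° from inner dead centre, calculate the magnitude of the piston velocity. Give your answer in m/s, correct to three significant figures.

ω = 2π·47.7 = 299.6 rad/s
For an in-line slider-crank, x = r cosθ + √(L² − r² sin²θ), so v = −rω sinθ·[1 + r cosθ/√(L² − r² sin²θ)].
With r = 0.0102 m, L = 0.0318 m, θ = 42.6°: √(L² − r² sin²θ) = 0.031041 m.
v = −0.0102·299.6·0.67688·[1 + 0.0102·0.73610/0.031041] = -2.5686 m/s.
|v| = 2.5686 m/s.

2.57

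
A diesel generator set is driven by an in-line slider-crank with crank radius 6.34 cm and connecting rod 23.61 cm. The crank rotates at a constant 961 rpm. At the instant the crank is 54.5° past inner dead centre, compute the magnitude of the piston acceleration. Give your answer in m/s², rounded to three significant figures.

ω = 2π·961/60 = 100.6 rad/s
x(θ) = r cosθ + √(L² − r² sin²θ); with ω constant, a = ω²·d²x/dθ².
d²x/dθ² = −r cosθ − r²(cos2θ)/√u − r⁴ sin²2θ/(4u^{3/2}),  u = L² − r² sin²θ = 0.0530791 m².
Substituting r = 0.0634 m, L = 0.2361 m, θ = 54.5°: d²x/dθ² = -0.031432 m.
a = ω²·d²x/dθ² = (100.6)²·(-0.031432) = -318.33 m/s²;  |a| = 318.33 m/s².

318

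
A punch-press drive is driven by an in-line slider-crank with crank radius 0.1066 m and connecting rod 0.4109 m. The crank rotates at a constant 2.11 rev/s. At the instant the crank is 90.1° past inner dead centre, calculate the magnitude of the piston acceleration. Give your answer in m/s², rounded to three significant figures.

5.07

ω = 2π·2.11 = 13.26 rad/s
x(θ) = r cosθ + √(L² − r² sin²θ); with ω constant, a = ω²·d²x/dθ².
d²x/dθ² = −r cosθ − r²(cos2θ)/√u − r⁴ sin²2θ/(4u^{3/2}),  u = L² − r² sin²θ = 0.157475 m².
Substituting r = 0.1066 m, L = 0.4109 m, θ = 90.1°: d²x/dθ² = +0.028822 m.
a = ω²·d²x/dθ² = (13.26)²·(+0.028822) = +5.0657 m/s²;  |a| = 5.0657 m/s².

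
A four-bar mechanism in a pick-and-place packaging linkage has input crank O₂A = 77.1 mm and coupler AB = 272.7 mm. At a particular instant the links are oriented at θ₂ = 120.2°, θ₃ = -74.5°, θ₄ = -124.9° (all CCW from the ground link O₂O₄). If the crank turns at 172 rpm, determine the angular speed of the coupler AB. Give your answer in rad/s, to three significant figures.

ω₂ = 18.01 rad/s (from 172 rpm).
Differentiating the loop-closure r₂e^{iθ₂}+r₃e^{iθ₃}=r₁+r₄e^{iθ₄} gives r₂ω₂e^{iθ₂}+r₃ω₃e^{iθ₃}=r₄ω₄e^{iθ₄}.
Eliminating the other unknown: ω₃ = r₂ω₂ sin(θ₄−θ₂) / [r₃ sin(θ₃−θ₄)].
Numerator sine = +0.90704; denominator sine = +0.77051.
Result = 0.0771·18.01·(+0.90704) / (0.2727·(+0.77051)) = +5.9948 rad/s; magnitude 5.9948 rad/s.

5.99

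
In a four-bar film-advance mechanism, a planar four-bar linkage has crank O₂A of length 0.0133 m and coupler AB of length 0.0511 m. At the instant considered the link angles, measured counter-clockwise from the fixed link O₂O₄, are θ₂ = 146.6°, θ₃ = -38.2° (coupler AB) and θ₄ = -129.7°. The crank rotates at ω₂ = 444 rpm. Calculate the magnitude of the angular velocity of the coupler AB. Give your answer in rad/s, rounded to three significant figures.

12.0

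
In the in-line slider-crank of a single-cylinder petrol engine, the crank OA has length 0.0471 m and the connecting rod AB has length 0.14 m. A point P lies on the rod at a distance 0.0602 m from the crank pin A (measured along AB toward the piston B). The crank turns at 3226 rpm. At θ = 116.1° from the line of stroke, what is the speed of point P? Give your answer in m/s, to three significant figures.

13.9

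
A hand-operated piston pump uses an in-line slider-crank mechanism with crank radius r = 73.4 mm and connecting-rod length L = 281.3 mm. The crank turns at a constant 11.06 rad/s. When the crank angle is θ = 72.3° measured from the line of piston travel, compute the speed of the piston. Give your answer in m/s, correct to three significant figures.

0.837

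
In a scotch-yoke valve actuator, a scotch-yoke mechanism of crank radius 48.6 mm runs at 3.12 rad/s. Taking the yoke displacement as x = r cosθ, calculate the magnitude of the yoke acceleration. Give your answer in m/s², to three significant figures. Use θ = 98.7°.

0.0716

ω = 3.12 rad/s
x = r cosθ ⇒ ẍ = −rω² cosθ (ω constant).
|a| = rω²|cosθ| = 0.0486·(3.12)²·|cos 98.7°| = 0.07156 m/s².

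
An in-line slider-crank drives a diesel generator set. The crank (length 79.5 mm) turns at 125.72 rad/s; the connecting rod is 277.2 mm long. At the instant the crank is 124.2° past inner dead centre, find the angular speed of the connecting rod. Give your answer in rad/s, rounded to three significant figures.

ω = 125.7 rad/s
The rod makes angle φ with the slider axis where L sinφ = r sinθ; differentiating, L cosφ·φ̇ = r ω cosθ.
L cosφ = √(L² − r² sin²θ) = 0.26929 m.
|ω_rod| = r ω |cosθ| / √(L² − r² sin²θ) = 0.0795·125.7·0.56208/0.26929 = 20.862 rad/s.

20.9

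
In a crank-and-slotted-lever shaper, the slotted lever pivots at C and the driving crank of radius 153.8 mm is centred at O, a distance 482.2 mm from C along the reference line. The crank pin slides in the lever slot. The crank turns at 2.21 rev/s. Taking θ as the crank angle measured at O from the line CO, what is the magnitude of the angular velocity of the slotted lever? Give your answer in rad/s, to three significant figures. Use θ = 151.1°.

4.54

ω = 13.89 rad/s (from 2.21 rev/s).
Crank pin A relative to C: A = (d + r cosθ, r sinθ); lever angle φ = atan2(r sinθ, d + r cosθ).
Differentiating tanφ: φ̇ = rω(d cosθ + r)/(d² + r² + 2dr cosθ).
d² + r² + 2dr cosθ = |CA|² = 0.126318 m²;  d cosθ + r = -0.26835 m.
|ω_lever| = |0.1538·13.89·-0.26835| / 0.126318 = 4.5369 rad/s.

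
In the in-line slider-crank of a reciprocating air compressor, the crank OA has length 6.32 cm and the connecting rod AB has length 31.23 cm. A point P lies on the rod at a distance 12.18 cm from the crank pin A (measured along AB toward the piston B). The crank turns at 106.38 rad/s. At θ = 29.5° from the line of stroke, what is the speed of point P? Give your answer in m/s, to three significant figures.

ω = 106.4 rad/s.  Crank-pin speed |V_A| = rω = 6.7232 m/s, perpendicular to OA.
Rod angle: sinφ = −(r/L) sinθ ⇒ φ = -5.719°; ω_rod = −rω cosθ/√(L²−r²sin²θ) = -18.831 rad/s.
V_P = V_A + ω_rod × AP, with AP = 0.1218 m along the rod.
Components: V_Px = −rω sinθ − a·ω_rod·sinφ = -3.5392 m/s;  V_Py = rω cosθ + a·ω_rod·cosφ = +3.5694 m/s.
|V_P| = √(V_Px² + V_Py²) = 5.0266 m/s.

5.03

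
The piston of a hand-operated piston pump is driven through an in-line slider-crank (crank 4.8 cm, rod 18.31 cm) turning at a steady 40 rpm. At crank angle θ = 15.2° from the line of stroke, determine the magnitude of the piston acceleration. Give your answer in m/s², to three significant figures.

1.00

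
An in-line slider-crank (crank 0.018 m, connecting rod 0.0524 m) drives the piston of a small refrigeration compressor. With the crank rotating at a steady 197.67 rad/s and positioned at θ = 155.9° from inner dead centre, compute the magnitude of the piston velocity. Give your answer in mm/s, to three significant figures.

ω = 197.7 rad/s
For an in-line slider-crank, x = r cosθ + √(L² − r² sin²θ), so v = −rω sinθ·[1 + r cosθ/√(L² − r² sin²θ)].
With r = 0.018 m, L = 0.0524 m, θ = 155.9°: √(L² − r² sin²θ) = 0.051882 m.
v = −0.018·197.7·0.40833·[1 + 0.018·-0.91283/0.051882] = -0.99274 m/s.
|v| = 0.99274 m/s = 992.74 mm/s.

993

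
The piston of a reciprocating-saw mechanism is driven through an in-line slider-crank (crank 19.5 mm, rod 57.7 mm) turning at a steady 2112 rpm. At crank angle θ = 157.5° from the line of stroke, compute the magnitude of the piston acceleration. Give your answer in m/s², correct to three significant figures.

647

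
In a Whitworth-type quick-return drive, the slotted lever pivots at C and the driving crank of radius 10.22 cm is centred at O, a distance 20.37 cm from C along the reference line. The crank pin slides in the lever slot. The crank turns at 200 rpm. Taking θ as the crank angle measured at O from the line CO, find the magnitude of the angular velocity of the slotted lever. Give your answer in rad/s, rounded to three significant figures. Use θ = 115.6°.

ω = 20.94 rad/s (from 200 rpm).
Crank pin A relative to C: A = (d + r cosθ, r sinθ); lever angle φ = atan2(r sinθ, d + r cosθ).
Differentiating tanφ: φ̇ = rω(d cosθ + r)/(d² + r² + 2dr cosθ).
d² + r² + 2dr cosθ = |CA|² = 0.0339481 m²;  d cosθ + r = +0.014184 m.
|ω_lever| = |0.1022·20.94·+0.014184| / 0.0339481 = 0.89433 rad/s.

0.894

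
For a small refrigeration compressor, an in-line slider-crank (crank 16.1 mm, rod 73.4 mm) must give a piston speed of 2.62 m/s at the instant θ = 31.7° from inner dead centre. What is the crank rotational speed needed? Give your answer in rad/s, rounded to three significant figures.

For an in-line slider-crank, |v_piston| = rω|sinθ|·[1 + r cosθ/√(L² − r² sin²θ)].
With r = 0.0161 m, L = 0.0734 m, θ = 31.7°: the bracketed kinematic factor |dx/dθ| = 0.01005 m.
ω = v/|dx/dθ| = 2.62/0.01005 = 260.71 rad/s.

261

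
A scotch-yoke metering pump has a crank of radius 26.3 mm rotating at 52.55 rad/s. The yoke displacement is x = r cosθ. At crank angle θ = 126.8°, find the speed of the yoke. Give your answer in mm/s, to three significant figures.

ω = 52.55 rad/s
x = r cosθ ⇒ ẋ = −rω sinθ.
|v| = rω|sinθ| = 0.0263·52.55·|sin 126.8°| = 1.1067 m/s = 1106.7 mm/s.

1110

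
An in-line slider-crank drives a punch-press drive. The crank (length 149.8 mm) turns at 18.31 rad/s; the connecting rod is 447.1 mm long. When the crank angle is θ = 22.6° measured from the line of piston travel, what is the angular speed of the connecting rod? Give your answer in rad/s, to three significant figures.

5.71

ω = 18.31 rad/s
The rod makes angle φ with the slider axis where L sinφ = r sinθ; differentiating, L cosφ·φ̇ = r ω cosθ.
L cosφ = √(L² − r² sin²θ) = 0.44338 m.
|ω_rod| = r ω |cosθ| / √(L² − r² sin²θ) = 0.1498·18.31·0.92321/0.44338 = 5.7112 rad/s.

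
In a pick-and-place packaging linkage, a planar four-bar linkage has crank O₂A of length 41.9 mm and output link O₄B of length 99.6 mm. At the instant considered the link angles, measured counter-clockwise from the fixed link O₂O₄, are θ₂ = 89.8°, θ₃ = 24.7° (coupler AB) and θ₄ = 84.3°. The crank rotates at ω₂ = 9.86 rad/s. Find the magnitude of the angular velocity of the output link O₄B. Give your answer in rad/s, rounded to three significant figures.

4.36

ω₂ = 9.86 rad/s
Differentiating the loop-closure r₂e^{iθ₂}+r₃e^{iθ₃}=r₁+r₄e^{iθ₄} gives r₂ω₂e^{iθ₂}+r₃ω₃e^{iθ₃}=r₄ω₄e^{iθ₄}.
Eliminating the other unknown: ω₄ = r₂ω₂ sin(θ₂−θ₃) / [r₄ sin(θ₄−θ₃)].
Numerator sine = +0.90704; denominator sine = +0.86251.
Result = 0.0419·9.86·(+0.90704) / (0.0996·(+0.86251)) = +4.3621 rad/s; magnitude 4.3621 rad/s.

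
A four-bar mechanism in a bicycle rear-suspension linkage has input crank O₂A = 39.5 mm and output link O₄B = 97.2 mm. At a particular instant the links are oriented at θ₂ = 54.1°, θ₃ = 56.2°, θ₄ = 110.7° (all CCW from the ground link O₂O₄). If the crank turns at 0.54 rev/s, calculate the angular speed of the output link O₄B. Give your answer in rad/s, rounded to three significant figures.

ω₂ = 3.393 rad/s (from 0.54 rev/s).
Differentiating the loop-closure r₂e^{iθ₂}+r₃e^{iθ₃}=r₁+r₄e^{iθ₄} gives r₂ω₂e^{iθ₂}+r₃ω₃e^{iθ₃}=r₄ω₄e^{iθ₄}.
Eliminating the other unknown: ω₄ = r₂ω₂ sin(θ₂−θ₃) / [r₄ sin(θ₄−θ₃)].
Numerator sine = -0.03664; denominator sine = +0.81412.
Result = 0.0395·3.393·(-0.03664) / (0.0972·(+0.81412)) = -0.062061 rad/s; magnitude 0.062061 rad/s.

0.0621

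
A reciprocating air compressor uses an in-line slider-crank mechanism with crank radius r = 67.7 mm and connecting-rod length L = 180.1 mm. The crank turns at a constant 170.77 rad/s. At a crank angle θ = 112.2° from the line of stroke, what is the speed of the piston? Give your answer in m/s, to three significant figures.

ω = 170.8 rad/s
For an in-line slider-crank, x = r cosθ + √(L² − r² sin²θ), so v = −rω sinθ·[1 + r cosθ/√(L² − r² sin²θ)].
With r = 0.0677 m, L = 0.1801 m, θ = 112.2°: √(L² − r² sin²θ) = 0.16884 m.
v = −0.0677·170.8·0.92587·[1 + 0.0677·-0.37784/0.16884] = -9.0824 m/s.
|v| = 9.0824 m/s.

9.08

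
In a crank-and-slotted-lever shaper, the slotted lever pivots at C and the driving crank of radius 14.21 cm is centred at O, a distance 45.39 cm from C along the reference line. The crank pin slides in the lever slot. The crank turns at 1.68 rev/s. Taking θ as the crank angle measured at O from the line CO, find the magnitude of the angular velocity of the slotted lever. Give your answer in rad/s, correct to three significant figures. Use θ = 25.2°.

ω = 10.56 rad/s (from 1.68 rev/s).
Crank pin A relative to C: A = (d + r cosθ, r sinθ); lever angle φ = atan2(r sinθ, d + r cosθ).
Differentiating tanφ: φ̇ = rω(d cosθ + r)/(d² + r² + 2dr cosθ).
d² + r² + 2dr cosθ = |CA|² = 0.342939 m²;  d cosθ + r = +0.5528 m.
|ω_lever| = |0.1421·10.56·+0.5528| / 0.342939 = 2.4179 rad/s.

2.42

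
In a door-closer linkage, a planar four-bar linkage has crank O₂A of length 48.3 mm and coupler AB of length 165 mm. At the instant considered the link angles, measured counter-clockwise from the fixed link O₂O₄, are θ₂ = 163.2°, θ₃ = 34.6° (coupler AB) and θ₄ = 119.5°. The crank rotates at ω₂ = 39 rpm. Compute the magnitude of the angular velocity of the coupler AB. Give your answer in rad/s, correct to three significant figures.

0.829

ω₂ = 4.084 rad/s (from 39 rpm).
Differentiating the loop-closure r₂e^{iθ₂}+r₃e^{iθ₃}=r₁+r₄e^{iθ₄} gives r₂ω₂e^{iθ₂}+r₃ω₃e^{iθ₃}=r₄ω₄e^{iθ₄}.
Eliminating the other unknown: ω₃ = r₂ω₂ sin(θ₄−θ₂) / [r₃ sin(θ₃−θ₄)].
Numerator sine = -0.69088; denominator sine = -0.99604.
Result = 0.0483·4.084·(-0.69088) / (0.165·(-0.99604)) = +0.82925 rad/s; magnitude 0.82925 rad/s.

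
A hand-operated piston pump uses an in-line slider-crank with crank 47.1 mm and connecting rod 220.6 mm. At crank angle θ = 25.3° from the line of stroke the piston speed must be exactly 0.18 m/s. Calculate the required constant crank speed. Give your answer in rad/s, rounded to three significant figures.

For an in-line slider-crank, |v_piston| = rω|sinθ|·[1 + r cosθ/√(L² − r² sin²θ)].
With r = 0.0471 m, L = 0.2206 m, θ = 25.3°: the bracketed kinematic factor |dx/dθ| = 0.02403 m.
ω = v/|dx/dθ| = 0.18/0.02403 = 7.4906 rad/s.

7.49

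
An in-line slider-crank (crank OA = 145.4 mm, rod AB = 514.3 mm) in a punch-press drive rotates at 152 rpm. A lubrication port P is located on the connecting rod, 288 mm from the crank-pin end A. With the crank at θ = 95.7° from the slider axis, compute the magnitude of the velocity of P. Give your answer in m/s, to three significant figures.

2.27

ω = 15.92 rad/s.  Crank-pin speed |V_A| = rω = 2.3144 m/s, perpendicular to OA.
Rod angle: sinφ = −(r/L) sinθ ⇒ φ = -16.339°; ω_rod = −rω cosθ/√(L²−r²sin²θ) = +0.46576 rad/s.
V_P = V_A + ω_rod × AP, with AP = 0.288 m along the rod.
Components: V_Px = −rω sinθ − a·ω_rod·sinφ = -2.2652 m/s;  V_Py = rω cosθ + a·ω_rod·cosφ = -0.10114 m/s.
|V_P| = √(V_Px² + V_Py²) = 2.2675 m/s.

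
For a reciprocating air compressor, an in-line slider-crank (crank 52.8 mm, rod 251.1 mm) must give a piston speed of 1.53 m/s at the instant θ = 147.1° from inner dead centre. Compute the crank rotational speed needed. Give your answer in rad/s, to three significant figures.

64.9

For an in-line slider-crank, |v_piston| = rω|sinθ|·[1 + r cosθ/√(L² − r² sin²θ)].
With r = 0.0528 m, L = 0.2511 m, θ = 147.1°: the bracketed kinematic factor |dx/dθ| = 0.023583 m.
ω = v/|dx/dθ| = 1.53/0.023583 = 64.878 rad/s.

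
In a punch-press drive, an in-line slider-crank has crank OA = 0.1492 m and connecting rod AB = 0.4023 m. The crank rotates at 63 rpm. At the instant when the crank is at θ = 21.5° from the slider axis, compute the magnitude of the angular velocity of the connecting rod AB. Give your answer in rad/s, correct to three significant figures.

ω = 6.597 rad/s (converted from 63 rpm).
The rod makes angle φ with the slider axis where L sinφ = r sinθ; differentiating, L cosφ·φ̇ = r ω cosθ.
L cosφ = √(L² − r² sin²θ) = 0.39857 m.
|ω_rod| = r ω |cosθ| / √(L² − r² sin²θ) = 0.1492·6.597·0.93042/0.39857 = 2.2978 rad/s.

2.30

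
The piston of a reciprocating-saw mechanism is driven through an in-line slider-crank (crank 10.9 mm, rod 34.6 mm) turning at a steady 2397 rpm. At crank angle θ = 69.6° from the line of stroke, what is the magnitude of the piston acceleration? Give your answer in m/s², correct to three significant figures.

70.6

ω = 2π·2397/60 = 251 rad/s
x(θ) = r cosθ + √(L² − r² sin²θ); with ω constant, a = ω²·d²x/dθ².
d²x/dθ² = −r cosθ − r²(cos2θ)/√u − r⁴ sin²2θ/(4u^{3/2}),  u = L² − r² sin²θ = 0.00109279 m².
Substituting r = 0.0109 m, L = 0.0346 m, θ = 69.6°: d²x/dθ² = -0.0011205 m.
a = ω²·d²x/dθ² = (251)²·(-0.0011205) = -70.597 m/s²;  |a| = 70.597 m/s².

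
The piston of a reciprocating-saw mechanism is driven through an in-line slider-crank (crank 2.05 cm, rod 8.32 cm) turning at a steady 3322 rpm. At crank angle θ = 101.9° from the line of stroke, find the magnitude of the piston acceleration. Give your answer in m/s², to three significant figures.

1090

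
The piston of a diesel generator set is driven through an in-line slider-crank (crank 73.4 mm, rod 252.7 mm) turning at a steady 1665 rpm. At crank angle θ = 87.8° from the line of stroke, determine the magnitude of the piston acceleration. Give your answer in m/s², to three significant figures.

ω = 2π·1665/60 = 174.4 rad/s
x(θ) = r cosθ + √(L² − r² sin²θ); with ω constant, a = ω²·d²x/dθ².
d²x/dθ² = −r cosθ − r²(cos2θ)/√u − r⁴ sin²2θ/(4u^{3/2}),  u = L² − r² sin²θ = 0.0584777 m².
Substituting r = 0.0734 m, L = 0.2527 m, θ = 87.8°: d²x/dθ² = +0.019393 m.
a = ω²·d²x/dθ² = (174.4)²·(+0.019393) = +589.56 m/s²;  |a| = 589.56 m/s².

590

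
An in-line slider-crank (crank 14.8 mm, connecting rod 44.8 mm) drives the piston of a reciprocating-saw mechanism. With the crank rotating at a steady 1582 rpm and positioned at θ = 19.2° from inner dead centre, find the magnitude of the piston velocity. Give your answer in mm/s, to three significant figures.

ω = 2π·1582/60 = 165.7 rad/s
For an in-line slider-crank, x = r cosθ + √(L² − r² sin²θ), so v = −rω sinθ·[1 + r cosθ/√(L² − r² sin²θ)].
With r = 0.0148 m, L = 0.0448 m, θ = 19.2°: √(L² − r² sin²θ) = 0.044535 m.
v = −0.0148·165.7·0.32887·[1 + 0.0148·0.94438/0.044535] = -1.0594 m/s.
|v| = 1.0594 m/s = 1059.4 mm/s.

1060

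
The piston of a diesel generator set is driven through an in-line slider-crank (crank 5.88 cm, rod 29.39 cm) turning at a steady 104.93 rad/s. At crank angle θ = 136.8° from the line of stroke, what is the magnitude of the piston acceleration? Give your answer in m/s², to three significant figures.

462

ω = 104.9 rad/s
x(θ) = r cosθ + √(L² − r² sin²θ); with ω constant, a = ω²·d²x/dθ².
d²x/dθ² = −r cosθ − r²(cos2θ)/√u − r⁴ sin²2θ/(4u^{3/2}),  u = L² − r² sin²θ = 0.084757 m².
Substituting r = 0.0588 m, L = 0.2939 m, θ = 136.8°: d²x/dθ² = +0.041997 m.
a = ω²·d²x/dθ² = (104.9)²·(+0.041997) = +462.4 m/s²;  |a| = 462.4 m/s².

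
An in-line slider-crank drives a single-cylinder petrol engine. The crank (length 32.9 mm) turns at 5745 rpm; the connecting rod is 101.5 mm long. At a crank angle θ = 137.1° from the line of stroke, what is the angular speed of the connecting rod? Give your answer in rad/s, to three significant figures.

ω = 601.6 rad/s (converted from 5745 rpm).
The rod makes angle φ with the slider axis where L sinφ = r sinθ; differentiating, L cosφ·φ̇ = r ω cosθ.
L cosφ = √(L² − r² sin²θ) = 0.098998 m.
|ω_rod| = r ω |cosθ| / √(L² − r² sin²θ) = 0.0329·601.6·0.73254/0.098998 = 146.46 rad/s.

146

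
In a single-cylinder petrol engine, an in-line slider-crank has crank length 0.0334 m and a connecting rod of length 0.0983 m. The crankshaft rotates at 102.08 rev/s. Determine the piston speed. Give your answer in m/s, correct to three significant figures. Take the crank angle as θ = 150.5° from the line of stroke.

ω = 2π·102 = 641.4 rad/s
For an in-line slider-crank, x = r cosθ + √(L² − r² sin²θ), so v = −rω sinθ·[1 + r cosθ/√(L² − r² sin²θ)].
With r = 0.0334 m, L = 0.0983 m, θ = 150.5°: √(L² − r² sin²θ) = 0.096914 m.
v = −0.0334·641.4·0.49242·[1 + 0.0334·-0.87036/0.096914] = -7.3847 m/s.
|v| = 7.3847 m/s.

7.38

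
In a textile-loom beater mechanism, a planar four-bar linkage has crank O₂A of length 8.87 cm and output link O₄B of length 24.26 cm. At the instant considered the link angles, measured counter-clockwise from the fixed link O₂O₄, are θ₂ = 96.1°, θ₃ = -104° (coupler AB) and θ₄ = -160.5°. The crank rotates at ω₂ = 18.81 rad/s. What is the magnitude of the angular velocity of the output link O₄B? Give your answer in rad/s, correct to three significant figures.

2.83

ω₂ = 18.81 rad/s
Differentiating the loop-closure r₂e^{iθ₂}+r₃e^{iθ₃}=r₁+r₄e^{iθ₄} gives r₂ω₂e^{iθ₂}+r₃ω₃e^{iθ₃}=r₄ω₄e^{iθ₄}.
Eliminating the other unknown: ω₄ = r₂ω₂ sin(θ₂−θ₃) / [r₄ sin(θ₄−θ₃)].
Numerator sine = -0.34366; denominator sine = -0.83389.
Result = 0.0887·18.81·(-0.34366) / (0.2426·(-0.83389)) = +2.8343 rad/s; magnitude 2.8343 rad/s.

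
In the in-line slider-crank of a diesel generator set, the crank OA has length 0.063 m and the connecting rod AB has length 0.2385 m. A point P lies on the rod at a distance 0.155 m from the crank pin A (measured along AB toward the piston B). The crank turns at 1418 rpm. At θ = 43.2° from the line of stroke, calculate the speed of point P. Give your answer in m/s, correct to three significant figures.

ω = 148.5 rad/s.  Crank-pin speed |V_A| = rω = 9.355 m/s, perpendicular to OA.
Rod angle: sinφ = −(r/L) sinθ ⇒ φ = -10.418°; ω_rod = −rω cosθ/√(L²−r²sin²θ) = -29.073 rad/s.
V_P = V_A + ω_rod × AP, with AP = 0.155 m along the rod.
Components: V_Px = −rω sinθ − a·ω_rod·sinφ = -7.2188 m/s;  V_Py = rω cosθ + a·ω_rod·cosφ = +2.3875 m/s.
|V_P| = √(V_Px² + V_Py²) = 7.6034 m/s.

7.60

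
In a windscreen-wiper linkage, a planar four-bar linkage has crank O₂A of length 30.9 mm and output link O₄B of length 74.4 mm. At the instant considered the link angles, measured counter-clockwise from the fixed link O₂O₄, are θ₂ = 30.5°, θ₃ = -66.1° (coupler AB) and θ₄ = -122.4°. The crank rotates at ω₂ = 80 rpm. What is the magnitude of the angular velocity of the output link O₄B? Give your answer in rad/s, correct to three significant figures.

ω₂ = 8.378 rad/s (from 80 rpm).
Differentiating the loop-closure r₂e^{iθ₂}+r₃e^{iθ₃}=r₁+r₄e^{iθ₄} gives r₂ω₂e^{iθ₂}+r₃ω₃e^{iθ₃}=r₄ω₄e^{iθ₄}.
Eliminating the other unknown: ω₄ = r₂ω₂ sin(θ₂−θ₃) / [r₄ sin(θ₄−θ₃)].
Numerator sine = +0.99337; denominator sine = -0.83195.
Result = 0.0309·8.378·(+0.99337) / (0.0744·(-0.83195)) = -4.1545 rad/s; magnitude 4.1545 rad/s.

4.15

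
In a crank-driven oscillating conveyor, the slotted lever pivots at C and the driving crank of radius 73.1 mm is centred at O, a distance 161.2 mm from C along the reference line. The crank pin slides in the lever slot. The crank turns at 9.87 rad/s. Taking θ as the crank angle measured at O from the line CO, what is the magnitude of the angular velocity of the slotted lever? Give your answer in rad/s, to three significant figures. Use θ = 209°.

4.57

ω = 9.87 rad/s
Crank pin A relative to C: A = (d + r cosθ, r sinθ); lever angle φ = atan2(r sinθ, d + r cosθ).
Differentiating tanφ: φ̇ = rω(d cosθ + r)/(d² + r² + 2dr cosθ).
d² + r² + 2dr cosθ = |CA|² = 0.0107165 m²;  d cosθ + r = -0.067889 m.
|ω_lever| = |0.0731·9.87·-0.067889| / 0.0107165 = 4.5707 rad/s.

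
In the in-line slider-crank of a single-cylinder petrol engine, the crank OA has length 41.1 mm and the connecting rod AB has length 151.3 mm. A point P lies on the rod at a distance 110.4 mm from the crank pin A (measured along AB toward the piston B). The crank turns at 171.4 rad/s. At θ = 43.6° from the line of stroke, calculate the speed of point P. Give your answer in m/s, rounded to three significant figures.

5.74

ω = 171.4 rad/s.  Crank-pin speed |V_A| = rω = 7.0445 m/s, perpendicular to OA.
Rod angle: sinφ = −(r/L) sinθ ⇒ φ = -10.797°; ω_rod = −rω cosθ/√(L²−r²sin²θ) = -34.325 rad/s.
V_P = V_A + ω_rod × AP, with AP = 0.1104 m along the rod.
Components: V_Px = −rω sinθ − a·ω_rod·sinφ = -5.5679 m/s;  V_Py = rω cosθ + a·ω_rod·cosφ = +1.379 m/s.
|V_P| = √(V_Px² + V_Py²) = 5.7362 m/s.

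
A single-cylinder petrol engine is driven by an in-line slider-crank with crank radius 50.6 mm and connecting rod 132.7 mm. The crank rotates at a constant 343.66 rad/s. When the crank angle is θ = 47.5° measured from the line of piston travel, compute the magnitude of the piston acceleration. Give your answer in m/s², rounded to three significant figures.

3920

ω = 343.7 rad/s
x(θ) = r cosθ + √(L² − r² sin²θ); with ω constant, a = ω²·d²x/dθ².
d²x/dθ² = −r cosθ − r²(cos2θ)/√u − r⁴ sin²2θ/(4u^{3/2}),  u = L² − r² sin²θ = 0.0162175 m².
Substituting r = 0.0506 m, L = 0.1327 m, θ = 47.5°: d²x/dθ² = -0.03322 m.
a = ω²·d²x/dθ² = (343.7)²·(-0.03322) = -3923.4 m/s²;  |a| = 3923.4 m/s².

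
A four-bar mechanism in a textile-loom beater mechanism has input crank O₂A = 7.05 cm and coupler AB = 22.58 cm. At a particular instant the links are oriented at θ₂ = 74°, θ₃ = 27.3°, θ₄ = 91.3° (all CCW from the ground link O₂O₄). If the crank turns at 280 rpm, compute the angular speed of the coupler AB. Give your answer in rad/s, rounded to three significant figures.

3.03

ω₂ = 29.32 rad/s (from 280 rpm).
Differentiating the loop-closure r₂e^{iθ₂}+r₃e^{iθ₃}=r₁+r₄e^{iθ₄} gives r₂ω₂e^{iθ₂}+r₃ω₃e^{iθ₃}=r₄ω₄e^{iθ₄}.
Eliminating the other unknown: ω₃ = r₂ω₂ sin(θ₄−θ₂) / [r₃ sin(θ₃−θ₄)].
Numerator sine = +0.29737; denominator sine = -0.89879.
Result = 0.0705·29.32·(+0.29737) / (0.2258·(-0.89879)) = -3.029 rad/s; magnitude 3.029 rad/s.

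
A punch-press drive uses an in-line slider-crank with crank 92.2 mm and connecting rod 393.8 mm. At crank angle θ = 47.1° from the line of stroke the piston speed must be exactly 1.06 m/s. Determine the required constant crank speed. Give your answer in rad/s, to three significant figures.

For an in-line slider-crank, |v_piston| = rω|sinθ|·[1 + r cosθ/√(L² − r² sin²θ)].
With r = 0.0922 m, L = 0.3938 m, θ = 47.1°: the bracketed kinematic factor |dx/dθ| = 0.078467 m.
ω = v/|dx/dθ| = 1.06/0.078467 = 13.509 rad/s.

13.5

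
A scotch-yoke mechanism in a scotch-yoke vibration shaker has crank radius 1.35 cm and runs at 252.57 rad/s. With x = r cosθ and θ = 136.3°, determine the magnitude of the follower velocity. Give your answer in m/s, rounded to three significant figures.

ω = 252.6 rad/s
x = r cosθ ⇒ ẋ = −rω sinθ.
|v| = rω|sinθ| = 0.0135·252.6·|sin 136.3°| = 2.3557 m/s.

2.36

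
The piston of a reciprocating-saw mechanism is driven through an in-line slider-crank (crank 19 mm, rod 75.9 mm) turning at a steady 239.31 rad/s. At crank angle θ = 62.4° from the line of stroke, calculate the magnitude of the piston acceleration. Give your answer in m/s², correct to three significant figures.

348

ω = 239.3 rad/s
x(θ) = r cosθ + √(L² − r² sin²θ); with ω constant, a = ω²·d²x/dθ².
d²x/dθ² = −r cosθ − r²(cos2θ)/√u − r⁴ sin²2θ/(4u^{3/2}),  u = L² − r² sin²θ = 0.0054773 m².
Substituting r = 0.019 m, L = 0.0759 m, θ = 62.4°: d²x/dθ² = -0.006073 m.
a = ω²·d²x/dθ² = (239.3)²·(-0.006073) = -347.8 m/s²;  |a| = 347.8 m/s².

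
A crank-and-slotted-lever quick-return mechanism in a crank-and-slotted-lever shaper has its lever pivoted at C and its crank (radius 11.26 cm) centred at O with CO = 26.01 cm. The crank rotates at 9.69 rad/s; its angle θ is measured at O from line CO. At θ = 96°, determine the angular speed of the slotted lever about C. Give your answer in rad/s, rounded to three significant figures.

ω = 9.69 rad/s
Crank pin A relative to C: A = (d + r cosθ, r sinθ); lever angle φ = atan2(r sinθ, d + r cosθ).
Differentiating tanφ: φ̇ = rω(d cosθ + r)/(d² + r² + 2dr cosθ).
d² + r² + 2dr cosθ = |CA|² = 0.0742081 m²;  d cosθ + r = +0.085412 m.
|ω_lever| = |0.1126·9.69·+0.085412| / 0.0742081 = 1.2558 rad/s.

1.26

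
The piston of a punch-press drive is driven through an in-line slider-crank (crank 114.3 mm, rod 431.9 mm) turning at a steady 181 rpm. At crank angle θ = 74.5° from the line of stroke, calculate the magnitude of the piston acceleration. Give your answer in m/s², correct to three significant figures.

1.40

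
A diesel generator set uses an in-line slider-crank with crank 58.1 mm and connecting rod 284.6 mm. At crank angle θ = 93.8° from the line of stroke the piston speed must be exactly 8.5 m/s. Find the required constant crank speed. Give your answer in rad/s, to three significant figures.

For an in-line slider-crank, |v_piston| = rω|sinθ|·[1 + r cosθ/√(L² − r² sin²θ)].
With r = 0.0581 m, L = 0.2846 m, θ = 93.8°: the bracketed kinematic factor |dx/dθ| = 0.057171 m.
ω = v/|dx/dθ| = 8.5/0.057171 = 148.68 rad/s.

149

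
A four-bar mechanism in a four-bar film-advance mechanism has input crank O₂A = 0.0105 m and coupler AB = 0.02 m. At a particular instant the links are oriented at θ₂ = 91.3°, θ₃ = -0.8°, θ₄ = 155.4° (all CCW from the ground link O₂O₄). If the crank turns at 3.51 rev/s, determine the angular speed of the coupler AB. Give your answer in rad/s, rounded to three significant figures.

25.8

ω₂ = 22.05 rad/s (from 3.51 rev/s).
Differentiating the loop-closure r₂e^{iθ₂}+r₃e^{iθ₃}=r₁+r₄e^{iθ₄} gives r₂ω₂e^{iθ₂}+r₃ω₃e^{iθ₃}=r₄ω₄e^{iθ₄}.
Eliminating the other unknown: ω₃ = r₂ω₂ sin(θ₄−θ₂) / [r₃ sin(θ₃−θ₄)].
Numerator sine = +0.89956; denominator sine = -0.40355.
Result = 0.0105·22.05·(+0.89956) / (0.02·(-0.40355)) = -25.81 rad/s; magnitude 25.81 rad/s.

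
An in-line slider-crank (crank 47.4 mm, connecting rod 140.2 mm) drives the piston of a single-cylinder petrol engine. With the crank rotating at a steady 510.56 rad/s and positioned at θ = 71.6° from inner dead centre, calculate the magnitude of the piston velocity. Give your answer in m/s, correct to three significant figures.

25.6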